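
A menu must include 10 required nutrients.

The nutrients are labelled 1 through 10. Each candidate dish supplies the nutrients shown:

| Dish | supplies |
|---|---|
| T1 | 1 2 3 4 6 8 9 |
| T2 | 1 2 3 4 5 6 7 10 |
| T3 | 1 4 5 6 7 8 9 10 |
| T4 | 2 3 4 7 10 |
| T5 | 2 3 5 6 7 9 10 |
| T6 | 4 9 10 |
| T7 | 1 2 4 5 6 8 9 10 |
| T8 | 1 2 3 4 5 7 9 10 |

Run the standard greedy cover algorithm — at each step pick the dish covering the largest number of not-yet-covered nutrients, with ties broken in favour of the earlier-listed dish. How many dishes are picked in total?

2

Greedy: pick T2 (covers 8 new) → pick T1 (covers 2 new). Total picks: 2.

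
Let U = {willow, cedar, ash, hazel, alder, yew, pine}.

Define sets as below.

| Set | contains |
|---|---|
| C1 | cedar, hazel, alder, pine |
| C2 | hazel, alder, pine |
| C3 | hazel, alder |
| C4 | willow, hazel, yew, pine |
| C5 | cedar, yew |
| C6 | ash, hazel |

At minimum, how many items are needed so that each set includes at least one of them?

2

The 2 items {cedar, hazel} hit every set.
The sets C5, C6 are pairwise disjoint, so any hitting set needs a separate item for each — at least 2. Hence 2 is optimal.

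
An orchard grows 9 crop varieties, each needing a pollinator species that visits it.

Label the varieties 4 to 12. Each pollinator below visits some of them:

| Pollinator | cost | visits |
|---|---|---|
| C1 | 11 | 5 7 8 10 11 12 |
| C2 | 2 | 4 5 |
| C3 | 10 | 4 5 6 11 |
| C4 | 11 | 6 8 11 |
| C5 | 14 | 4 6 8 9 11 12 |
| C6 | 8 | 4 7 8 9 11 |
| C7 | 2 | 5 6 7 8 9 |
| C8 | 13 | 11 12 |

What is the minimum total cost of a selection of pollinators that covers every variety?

15

C1, C2, C7 together cover every variety (C1 ∪ C2 ∪ C7 = {4, 5, 6, 7, 8, 9, 10, 11, 12}); total cost 11 + 2 + 2 = 15.
No covering selection has total cost below 15.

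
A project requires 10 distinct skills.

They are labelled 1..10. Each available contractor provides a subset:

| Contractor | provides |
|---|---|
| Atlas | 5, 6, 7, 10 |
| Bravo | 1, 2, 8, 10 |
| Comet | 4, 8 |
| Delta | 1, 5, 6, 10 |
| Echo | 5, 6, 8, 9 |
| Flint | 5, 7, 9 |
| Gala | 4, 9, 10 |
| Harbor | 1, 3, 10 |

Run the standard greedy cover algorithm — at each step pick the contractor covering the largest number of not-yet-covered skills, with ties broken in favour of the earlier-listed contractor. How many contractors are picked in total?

Greedy: pick Atlas (covers 4 new) → pick Bravo (covers 3 new) → pick Gala (covers 2 new) → pick Harbor (covers 1 new). Total picks: 4.

4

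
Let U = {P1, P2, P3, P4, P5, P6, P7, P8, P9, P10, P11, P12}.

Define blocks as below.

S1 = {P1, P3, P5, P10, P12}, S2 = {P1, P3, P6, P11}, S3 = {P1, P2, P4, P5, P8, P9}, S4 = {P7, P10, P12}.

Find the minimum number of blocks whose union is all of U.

3

S2 and S3 and S4 together: S2 ∪ S3 ∪ S4 = {P1, P2, P3, P4, P5, P6, P7, P8, P9, P10, P11, P12} — every element is covered.
Only S3 contains P2, so S3 is forced; the remaining 6 elements need at least 2 more blocks (each remaining block adds at most 3) — so at least 3 blocks are needed, and 3 is optimal.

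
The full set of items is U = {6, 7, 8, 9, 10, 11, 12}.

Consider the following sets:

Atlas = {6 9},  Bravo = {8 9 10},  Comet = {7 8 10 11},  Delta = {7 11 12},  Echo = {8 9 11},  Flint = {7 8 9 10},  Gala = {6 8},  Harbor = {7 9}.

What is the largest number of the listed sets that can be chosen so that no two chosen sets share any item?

Gala, Harbor are pairwise disjoint (Gala={6,8}; Harbor={7,9}).
Every remaining set overlaps one of these, and no 3 of the listed sets are pairwise disjoint, so 2 is the maximum.

2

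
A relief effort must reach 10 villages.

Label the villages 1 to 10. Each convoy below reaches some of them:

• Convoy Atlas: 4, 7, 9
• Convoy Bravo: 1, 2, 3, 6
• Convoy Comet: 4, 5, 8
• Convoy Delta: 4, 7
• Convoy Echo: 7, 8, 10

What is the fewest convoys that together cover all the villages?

Atlas and Bravo and Comet and Echo together: Atlas ∪ Bravo ∪ Comet ∪ Echo = {1, 2, 3, 4, 5, 6, 7, 8, 9, 10} — every village is covered.
No 3 of the 5 convoys cover everything (all 10 combinations miss at least one village), so 4 is optimal.

4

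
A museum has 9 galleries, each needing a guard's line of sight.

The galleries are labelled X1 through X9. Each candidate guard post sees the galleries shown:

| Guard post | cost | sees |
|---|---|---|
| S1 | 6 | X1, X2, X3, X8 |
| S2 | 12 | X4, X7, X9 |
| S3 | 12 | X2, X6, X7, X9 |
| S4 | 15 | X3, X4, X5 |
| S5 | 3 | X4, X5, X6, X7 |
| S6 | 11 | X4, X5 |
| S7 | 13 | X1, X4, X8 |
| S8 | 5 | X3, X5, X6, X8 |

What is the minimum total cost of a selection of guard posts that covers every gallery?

S1, S2, S5 together cover every gallery (S1 ∪ S2 ∪ S5 = {X1, X2, X3, X4, X5, X6, X7, X8, X9}); total cost 6 + 12 + 3 = 21.
No covering selection has total cost below 21.

21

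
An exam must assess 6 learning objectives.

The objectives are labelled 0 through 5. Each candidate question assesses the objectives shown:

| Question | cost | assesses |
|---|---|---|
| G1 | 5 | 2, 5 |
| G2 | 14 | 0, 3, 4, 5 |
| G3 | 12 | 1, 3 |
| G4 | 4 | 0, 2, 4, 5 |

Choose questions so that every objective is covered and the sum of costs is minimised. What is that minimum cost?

G3, G4 together cover every objective (G3 ∪ G4 = {0, 1, 2, 3, 4, 5}); total cost 12 + 4 = 16.
No covering selection has total cost below 16.

16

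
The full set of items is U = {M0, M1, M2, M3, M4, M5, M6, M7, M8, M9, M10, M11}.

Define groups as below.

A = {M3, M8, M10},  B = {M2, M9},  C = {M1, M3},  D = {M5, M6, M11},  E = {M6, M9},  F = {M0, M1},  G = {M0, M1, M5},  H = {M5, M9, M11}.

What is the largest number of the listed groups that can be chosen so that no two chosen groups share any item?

4

A, B, D, F are pairwise disjoint (A={M3,M8,M10}; B={M2,M9}; D={M5,M6,M11}; F={M0,M1}).
Every remaining group overlaps one of these, and no 5 of the listed groups are pairwise disjoint, so 4 is the maximum.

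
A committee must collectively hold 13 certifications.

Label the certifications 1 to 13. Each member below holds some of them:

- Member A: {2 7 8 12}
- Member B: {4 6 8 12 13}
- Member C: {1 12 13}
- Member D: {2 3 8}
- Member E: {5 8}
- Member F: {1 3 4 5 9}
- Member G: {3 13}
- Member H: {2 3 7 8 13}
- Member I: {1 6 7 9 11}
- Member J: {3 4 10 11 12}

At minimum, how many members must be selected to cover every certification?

4

Take {E, H, I, J}. Their union is {1, 2, 3, 4, 5, 6, 7, 8, 9, 10, 11, 12, 13}, which is all 13 certifications.
No 3 of the 10 members cover everything (all 120 combinations miss at least one certification), so 4 is optimal.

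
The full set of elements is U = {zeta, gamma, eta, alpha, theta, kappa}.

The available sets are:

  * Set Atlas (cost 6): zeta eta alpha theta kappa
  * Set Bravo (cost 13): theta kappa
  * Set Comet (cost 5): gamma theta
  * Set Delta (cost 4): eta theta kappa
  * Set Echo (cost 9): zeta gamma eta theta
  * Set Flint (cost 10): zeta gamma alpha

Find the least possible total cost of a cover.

11

Atlas, Comet together cover every element (Atlas ∪ Comet = {zeta, gamma, eta, alpha, theta, kappa}); total cost 6 + 5 = 11.
No covering selection has total cost below 11.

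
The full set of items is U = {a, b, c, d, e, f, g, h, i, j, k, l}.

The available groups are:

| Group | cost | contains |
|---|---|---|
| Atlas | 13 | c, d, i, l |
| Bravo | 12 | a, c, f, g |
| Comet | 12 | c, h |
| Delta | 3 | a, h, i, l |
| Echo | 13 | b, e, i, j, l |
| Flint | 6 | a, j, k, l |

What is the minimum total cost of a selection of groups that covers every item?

Atlas, Bravo, Delta, Echo, Flint together cover every item (Atlas ∪ Bravo ∪ Delta ∪ Echo ∪ Flint = {a, b, c, d, e, f, g, h, i, j, k, l}); total cost 13 + 12 + 3 + 13 + 6 = 47.
No covering selection has total cost below 47.

47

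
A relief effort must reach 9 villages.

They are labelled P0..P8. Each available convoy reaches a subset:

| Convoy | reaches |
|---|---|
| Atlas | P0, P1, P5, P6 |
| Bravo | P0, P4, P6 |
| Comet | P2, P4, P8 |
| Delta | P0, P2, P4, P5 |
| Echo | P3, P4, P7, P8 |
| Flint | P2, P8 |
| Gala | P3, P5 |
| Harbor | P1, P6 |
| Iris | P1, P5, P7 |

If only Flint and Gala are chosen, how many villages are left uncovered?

5

Union of Flint, Gala = {P2, P3, P5, P8}.
Not covered: P0, P1, P4, P6, P7 — 5 villages.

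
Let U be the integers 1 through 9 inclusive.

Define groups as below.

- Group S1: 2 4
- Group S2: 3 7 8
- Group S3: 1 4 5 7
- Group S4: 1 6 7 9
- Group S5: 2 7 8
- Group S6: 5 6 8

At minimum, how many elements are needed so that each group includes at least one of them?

3

The 3 elements {4, 8, 9} hit every group.
No choice of 2 elements meets every group, so 3 is the minimum.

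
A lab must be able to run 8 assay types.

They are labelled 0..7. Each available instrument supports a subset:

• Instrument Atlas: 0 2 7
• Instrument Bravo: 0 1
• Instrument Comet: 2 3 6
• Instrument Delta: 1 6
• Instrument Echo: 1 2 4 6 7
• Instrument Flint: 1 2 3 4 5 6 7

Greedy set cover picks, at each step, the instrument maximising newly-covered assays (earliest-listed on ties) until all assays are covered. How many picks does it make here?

2

Greedy: pick Flint (covers 7 new) → pick Atlas (covers 1 new). Total picks: 2.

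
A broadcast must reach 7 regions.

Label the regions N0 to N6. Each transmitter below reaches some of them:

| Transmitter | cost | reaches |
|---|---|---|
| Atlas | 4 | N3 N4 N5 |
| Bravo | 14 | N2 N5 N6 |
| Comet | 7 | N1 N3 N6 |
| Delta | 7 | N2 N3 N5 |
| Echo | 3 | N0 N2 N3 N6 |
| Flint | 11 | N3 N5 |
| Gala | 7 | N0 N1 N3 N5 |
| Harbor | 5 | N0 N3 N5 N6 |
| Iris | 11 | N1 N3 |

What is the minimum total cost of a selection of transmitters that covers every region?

Atlas, Echo, Gala together cover every region (Atlas ∪ Echo ∪ Gala = {N0, N1, N2, N3, N4, N5, N6}); total cost 4 + 3 + 7 = 14.
No covering selection has total cost below 14.

14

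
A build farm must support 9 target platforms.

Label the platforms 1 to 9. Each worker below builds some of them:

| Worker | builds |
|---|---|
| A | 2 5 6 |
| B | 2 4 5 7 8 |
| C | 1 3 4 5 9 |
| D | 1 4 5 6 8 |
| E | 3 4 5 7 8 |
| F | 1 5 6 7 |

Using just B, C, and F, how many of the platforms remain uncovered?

0

Union of B, C, F = {1, 2, 3, 4, 5, 6, 7, 8, 9} — that's every platform, so 0 are uncovered.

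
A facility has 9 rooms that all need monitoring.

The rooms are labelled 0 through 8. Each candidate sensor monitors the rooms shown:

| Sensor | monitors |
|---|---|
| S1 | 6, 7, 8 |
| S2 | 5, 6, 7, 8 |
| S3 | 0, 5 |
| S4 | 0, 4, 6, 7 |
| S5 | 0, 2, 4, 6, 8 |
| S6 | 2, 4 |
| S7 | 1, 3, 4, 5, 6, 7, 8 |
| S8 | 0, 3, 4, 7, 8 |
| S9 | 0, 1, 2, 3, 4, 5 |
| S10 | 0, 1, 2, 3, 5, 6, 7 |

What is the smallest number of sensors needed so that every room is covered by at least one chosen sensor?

2

S1 and S9 together: S1 ∪ S9 = {0, 1, 2, 3, 4, 5, 6, 7, 8} — every room is covered.
No single sensor has all 9 rooms (the largest, S7, has 7), so 2 is optimal.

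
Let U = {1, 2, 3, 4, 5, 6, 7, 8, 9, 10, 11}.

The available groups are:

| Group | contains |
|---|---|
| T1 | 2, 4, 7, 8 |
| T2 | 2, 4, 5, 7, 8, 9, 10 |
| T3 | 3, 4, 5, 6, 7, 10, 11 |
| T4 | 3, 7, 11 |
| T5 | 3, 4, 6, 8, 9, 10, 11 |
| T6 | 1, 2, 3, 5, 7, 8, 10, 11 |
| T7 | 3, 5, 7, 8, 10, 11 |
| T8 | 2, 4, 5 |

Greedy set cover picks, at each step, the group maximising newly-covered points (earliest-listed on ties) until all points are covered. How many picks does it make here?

2

Greedy: pick T6 (covers 8 new) → pick T5 (covers 3 new). Total picks: 2.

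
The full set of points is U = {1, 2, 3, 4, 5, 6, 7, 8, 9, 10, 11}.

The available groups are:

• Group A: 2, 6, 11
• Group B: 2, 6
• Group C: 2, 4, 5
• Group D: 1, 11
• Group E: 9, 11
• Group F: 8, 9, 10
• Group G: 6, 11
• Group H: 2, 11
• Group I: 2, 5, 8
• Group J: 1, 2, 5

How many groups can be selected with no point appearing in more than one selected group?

3

B, D, F are pairwise disjoint (B={2,6}; D={1,11}; F={8,9,10}).
Every remaining group overlaps one of these, and no 4 of the listed groups are pairwise disjoint, so 3 is the maximum.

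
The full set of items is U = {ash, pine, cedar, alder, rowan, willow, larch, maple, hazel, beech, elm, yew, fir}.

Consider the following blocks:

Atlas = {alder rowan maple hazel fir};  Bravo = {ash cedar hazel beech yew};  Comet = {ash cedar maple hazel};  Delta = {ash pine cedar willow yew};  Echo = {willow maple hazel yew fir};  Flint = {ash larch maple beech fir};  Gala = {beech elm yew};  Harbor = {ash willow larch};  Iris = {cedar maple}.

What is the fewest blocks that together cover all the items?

4

Atlas, Delta, Gala, and Harbor cover everything between them: the union {ash, pine, cedar, alder, rowan, willow, larch, maple, hazel, beech, elm, yew, fir} is all of U.
No 3 of the 9 blocks cover everything (all 84 combinations miss at least one item), so 4 is optimal.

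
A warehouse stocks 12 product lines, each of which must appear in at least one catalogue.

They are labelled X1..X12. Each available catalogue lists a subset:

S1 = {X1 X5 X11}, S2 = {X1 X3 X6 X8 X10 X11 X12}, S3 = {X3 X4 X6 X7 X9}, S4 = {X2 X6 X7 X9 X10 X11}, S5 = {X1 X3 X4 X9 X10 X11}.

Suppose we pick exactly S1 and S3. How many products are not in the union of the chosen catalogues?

4

Union of S1, S3 = {X1, X3, X4, X5, X6, X7, X9, X11}.
Not covered: X2, X8, X10, X12 — 4 products.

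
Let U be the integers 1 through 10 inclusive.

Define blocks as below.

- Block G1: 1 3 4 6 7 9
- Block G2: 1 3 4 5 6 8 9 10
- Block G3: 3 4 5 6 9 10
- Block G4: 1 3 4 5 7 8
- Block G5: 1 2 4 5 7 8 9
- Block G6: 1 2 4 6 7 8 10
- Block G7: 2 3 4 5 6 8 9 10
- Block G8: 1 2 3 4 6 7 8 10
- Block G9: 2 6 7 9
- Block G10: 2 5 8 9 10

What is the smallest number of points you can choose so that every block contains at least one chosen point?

H = {2, 4} meets every block (each contains at least one member of H), and |H| = 2.
No single point lies in every block, so at least 2 are needed and 2 is optimal.

2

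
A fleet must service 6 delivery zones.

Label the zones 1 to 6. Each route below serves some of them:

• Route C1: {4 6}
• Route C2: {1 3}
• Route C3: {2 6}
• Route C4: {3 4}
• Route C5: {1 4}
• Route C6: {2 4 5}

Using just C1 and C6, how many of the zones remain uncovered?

2

Union of C1, C6 = {2, 4, 5, 6}.
Not covered: 1, 3 — 2 zones.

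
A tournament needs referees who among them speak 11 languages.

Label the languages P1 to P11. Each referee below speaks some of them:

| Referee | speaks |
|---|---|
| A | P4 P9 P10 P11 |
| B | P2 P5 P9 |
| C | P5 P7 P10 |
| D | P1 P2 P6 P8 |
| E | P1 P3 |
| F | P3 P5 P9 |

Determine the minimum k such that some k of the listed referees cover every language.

Take {A, C, D, E}. Their union is {P1, P2, P3, P4, P5, P6, P7, P8, P9, P10, P11}, which is all 11 languages.
No 3 of the 6 referees cover everything (all 20 combinations miss at least one language), so 4 is optimal.

4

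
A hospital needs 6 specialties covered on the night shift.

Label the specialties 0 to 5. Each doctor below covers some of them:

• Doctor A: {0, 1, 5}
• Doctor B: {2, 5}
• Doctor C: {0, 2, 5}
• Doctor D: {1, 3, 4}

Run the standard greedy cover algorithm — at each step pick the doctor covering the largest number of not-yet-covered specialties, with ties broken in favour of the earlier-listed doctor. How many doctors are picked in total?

3

Greedy: pick A (covers 3 new) → pick D (covers 2 new) → pick B (covers 1 new). Total picks: 3.
(The true minimum cover uses only 2 doctors, so greedy is not optimal here.)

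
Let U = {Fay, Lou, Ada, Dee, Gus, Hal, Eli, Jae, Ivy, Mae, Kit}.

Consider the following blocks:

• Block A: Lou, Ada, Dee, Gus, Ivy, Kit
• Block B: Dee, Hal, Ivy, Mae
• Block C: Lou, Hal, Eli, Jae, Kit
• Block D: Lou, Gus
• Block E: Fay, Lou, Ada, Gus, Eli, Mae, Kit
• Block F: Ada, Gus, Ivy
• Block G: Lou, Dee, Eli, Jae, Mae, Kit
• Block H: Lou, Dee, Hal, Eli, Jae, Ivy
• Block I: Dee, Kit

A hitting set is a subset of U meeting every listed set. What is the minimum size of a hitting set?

Take T = {Gus, Hal, Kit}. Each listed block contains at least one of these, so T is a hitting set of size 3.
No choice of 2 items meets every block, so 3 is the minimum.

3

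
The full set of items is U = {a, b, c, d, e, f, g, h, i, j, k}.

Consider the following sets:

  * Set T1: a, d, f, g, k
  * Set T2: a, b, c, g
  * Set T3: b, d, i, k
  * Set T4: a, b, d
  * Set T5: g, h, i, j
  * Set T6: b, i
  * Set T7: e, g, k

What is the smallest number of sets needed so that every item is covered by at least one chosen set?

Take {T1, T2, T5, T7}. Their union is {a, b, c, d, e, f, g, h, i, j, k}, which is all 11 items.
Only T2 contains c, so T2 is forced; the remaining 7 items need at least 3 more sets (each remaining set adds at most 3) — so at least 4 sets are needed, and 4 is optimal.

4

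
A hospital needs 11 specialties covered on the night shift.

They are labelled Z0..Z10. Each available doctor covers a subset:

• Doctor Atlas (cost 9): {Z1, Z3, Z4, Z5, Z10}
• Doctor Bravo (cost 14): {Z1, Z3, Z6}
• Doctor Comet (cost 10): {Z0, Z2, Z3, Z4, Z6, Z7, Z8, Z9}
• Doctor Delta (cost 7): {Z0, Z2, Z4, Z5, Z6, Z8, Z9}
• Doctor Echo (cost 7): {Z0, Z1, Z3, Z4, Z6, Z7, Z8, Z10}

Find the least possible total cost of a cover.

14

Delta, Echo together cover every specialty (Delta ∪ Echo = {Z0, Z1, Z2, Z3, Z4, Z5, Z6, Z7, Z8, Z9, Z10}); total cost 7 + 7 = 14.
No covering selection has total cost below 14.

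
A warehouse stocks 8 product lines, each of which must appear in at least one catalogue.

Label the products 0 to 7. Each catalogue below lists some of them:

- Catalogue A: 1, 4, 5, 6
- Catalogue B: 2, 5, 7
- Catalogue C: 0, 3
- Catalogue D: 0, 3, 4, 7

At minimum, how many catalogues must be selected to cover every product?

3

A and B and D together: A ∪ B ∪ D = {0, 1, 2, 3, 4, 5, 6, 7} — every product is covered.
Only A contains 1, so A is forced; the remaining 4 products need at least 2 more catalogues (each remaining catalogue adds at most 3) — so at least 3 catalogues are needed, and 3 is optimal.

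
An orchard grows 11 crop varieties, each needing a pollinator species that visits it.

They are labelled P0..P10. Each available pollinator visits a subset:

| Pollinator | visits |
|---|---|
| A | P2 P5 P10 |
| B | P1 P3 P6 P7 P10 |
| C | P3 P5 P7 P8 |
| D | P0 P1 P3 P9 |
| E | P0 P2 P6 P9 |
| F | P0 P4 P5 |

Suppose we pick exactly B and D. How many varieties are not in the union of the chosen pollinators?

Union of B, D = {P0, P1, P3, P6, P7, P9, P10}.
Not covered: P2, P4, P5, P8 — 4 varieties.

4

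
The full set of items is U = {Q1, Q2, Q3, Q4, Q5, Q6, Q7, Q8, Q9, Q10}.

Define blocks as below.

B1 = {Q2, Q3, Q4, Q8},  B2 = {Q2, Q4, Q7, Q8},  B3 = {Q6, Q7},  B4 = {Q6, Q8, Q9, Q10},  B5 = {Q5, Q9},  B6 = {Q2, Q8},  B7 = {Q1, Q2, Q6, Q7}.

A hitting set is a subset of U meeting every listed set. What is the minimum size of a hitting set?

H = {Q5, Q6, Q8} meets every block (each contains at least one member of H), and |H| = 3.
The blocks B3, B5, B6 are pairwise disjoint, so any hitting set needs a separate item for each — at least 3. Hence 3 is optimal.

3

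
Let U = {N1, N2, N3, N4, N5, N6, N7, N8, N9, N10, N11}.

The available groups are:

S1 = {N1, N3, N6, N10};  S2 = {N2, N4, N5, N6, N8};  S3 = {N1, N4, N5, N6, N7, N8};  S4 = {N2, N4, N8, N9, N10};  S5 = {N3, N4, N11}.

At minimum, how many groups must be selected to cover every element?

Take {S3, S4, S5}. Their union is {N1, N2, N3, N4, N5, N6, N7, N8, N9, N10, N11}, which is all 11 elements.
Only S3 contains N7, so S3 is forced; the remaining 5 elements need at least 2 more groups (each remaining group adds at most 3) — so at least 3 groups are needed, and 3 is optimal.

3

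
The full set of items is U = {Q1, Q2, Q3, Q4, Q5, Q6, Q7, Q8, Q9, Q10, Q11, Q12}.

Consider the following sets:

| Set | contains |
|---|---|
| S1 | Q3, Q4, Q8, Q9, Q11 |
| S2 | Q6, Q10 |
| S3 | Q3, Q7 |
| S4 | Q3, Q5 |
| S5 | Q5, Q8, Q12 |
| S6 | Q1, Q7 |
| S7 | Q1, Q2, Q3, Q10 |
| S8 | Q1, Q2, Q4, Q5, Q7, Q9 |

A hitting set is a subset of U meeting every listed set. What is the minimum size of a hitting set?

Take H = {Q1, Q3, Q5, Q10}. Each listed set contains at least one of these, so H is a hitting set of size 4.
No choice of 3 items meets every set, so 4 is the minimum.

4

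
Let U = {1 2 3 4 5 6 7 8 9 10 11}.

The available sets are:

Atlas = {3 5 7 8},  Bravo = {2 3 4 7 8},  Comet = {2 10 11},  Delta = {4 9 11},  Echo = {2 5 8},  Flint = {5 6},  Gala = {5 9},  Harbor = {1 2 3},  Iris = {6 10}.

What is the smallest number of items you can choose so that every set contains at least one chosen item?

H = {2, 5, 6, 9} meets every set (each contains at least one member of H), and |H| = 4.
No choice of 3 items meets every set, so 4 is the minimum.

4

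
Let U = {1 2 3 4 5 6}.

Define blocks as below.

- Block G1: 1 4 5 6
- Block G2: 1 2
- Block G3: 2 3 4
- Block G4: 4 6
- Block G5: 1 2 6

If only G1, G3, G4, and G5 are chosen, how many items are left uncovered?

Union of G1, G3, G4, G5 = {1, 2, 3, 4, 5, 6} — that's every item, so 0 are uncovered.

0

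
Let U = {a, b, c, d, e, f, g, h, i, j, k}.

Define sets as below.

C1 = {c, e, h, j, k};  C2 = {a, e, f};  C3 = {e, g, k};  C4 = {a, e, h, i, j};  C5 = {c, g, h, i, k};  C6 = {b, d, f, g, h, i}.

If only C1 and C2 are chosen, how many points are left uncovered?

4

Union of C1, C2 = {a, c, e, f, h, j, k}.
Not covered: b, d, g, i — 4 points.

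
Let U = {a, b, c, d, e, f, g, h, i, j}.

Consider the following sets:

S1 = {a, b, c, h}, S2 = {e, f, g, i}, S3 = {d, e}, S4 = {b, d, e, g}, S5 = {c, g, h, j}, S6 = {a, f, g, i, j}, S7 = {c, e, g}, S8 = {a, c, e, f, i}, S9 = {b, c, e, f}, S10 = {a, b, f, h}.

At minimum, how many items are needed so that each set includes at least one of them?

Take T = {c, d, f}. Each listed set contains at least one of these, so T is a hitting set of size 3.
No choice of 2 items meets every set, so 3 is the minimum.

3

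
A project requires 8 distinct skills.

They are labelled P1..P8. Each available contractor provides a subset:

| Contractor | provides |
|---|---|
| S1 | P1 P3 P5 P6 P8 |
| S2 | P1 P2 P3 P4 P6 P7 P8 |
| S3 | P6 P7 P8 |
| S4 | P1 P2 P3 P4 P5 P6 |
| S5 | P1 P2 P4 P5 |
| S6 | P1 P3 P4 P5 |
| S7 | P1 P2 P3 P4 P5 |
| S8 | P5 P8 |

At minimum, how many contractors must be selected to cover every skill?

S2 and S5 together: S2 ∪ S5 = {P1, P2, P3, P4, P5, P6, P7, P8} — every skill is covered.
No single contractor has all 8 skills (the largest, S2, has 7), so 2 is optimal.

2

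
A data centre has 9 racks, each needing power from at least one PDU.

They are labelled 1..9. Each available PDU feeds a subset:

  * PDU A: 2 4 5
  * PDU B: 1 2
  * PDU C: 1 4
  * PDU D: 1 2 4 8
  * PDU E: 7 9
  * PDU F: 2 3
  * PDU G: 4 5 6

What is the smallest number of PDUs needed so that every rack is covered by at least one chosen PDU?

D and E and F and G together: D ∪ E ∪ F ∪ G = {1, 2, 3, 4, 5, 6, 7, 8, 9} — every rack is covered.
Only F contains 3, so F is forced; the remaining 7 racks need at least 3 more PDUs (each remaining PDU adds at most 3) — so at least 4 PDUs are needed, and 4 is optimal.

4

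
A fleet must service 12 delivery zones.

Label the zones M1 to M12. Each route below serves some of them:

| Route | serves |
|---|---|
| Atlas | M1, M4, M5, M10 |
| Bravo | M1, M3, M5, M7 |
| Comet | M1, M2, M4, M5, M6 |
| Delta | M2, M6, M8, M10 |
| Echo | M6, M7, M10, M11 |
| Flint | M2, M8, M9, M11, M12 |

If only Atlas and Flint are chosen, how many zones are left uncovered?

3

Union of Atlas, Flint = {M1, M2, M4, M5, M8, M9, M10, M11, M12}.
Not covered: M3, M6, M7 — 3 zones.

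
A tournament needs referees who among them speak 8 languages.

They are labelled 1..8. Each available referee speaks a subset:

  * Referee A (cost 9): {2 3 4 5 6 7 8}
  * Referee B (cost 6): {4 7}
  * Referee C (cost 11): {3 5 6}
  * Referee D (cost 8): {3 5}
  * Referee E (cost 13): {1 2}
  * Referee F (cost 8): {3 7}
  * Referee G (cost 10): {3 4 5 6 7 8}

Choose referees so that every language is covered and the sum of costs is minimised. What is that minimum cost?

22

A, E together cover every language (A ∪ E = {1, 2, 3, 4, 5, 6, 7, 8}); total cost 9 + 13 = 22.
No covering selection has total cost below 22.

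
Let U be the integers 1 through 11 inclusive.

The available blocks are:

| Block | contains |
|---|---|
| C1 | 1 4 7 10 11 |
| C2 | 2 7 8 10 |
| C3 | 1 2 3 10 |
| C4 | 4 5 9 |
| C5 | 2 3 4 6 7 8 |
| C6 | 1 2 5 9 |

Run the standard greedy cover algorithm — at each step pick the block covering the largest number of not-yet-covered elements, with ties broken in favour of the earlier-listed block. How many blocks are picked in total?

Greedy: pick C5 (covers 6 new) → pick C1 (covers 3 new) → pick C4 (covers 2 new). Total picks: 3.

3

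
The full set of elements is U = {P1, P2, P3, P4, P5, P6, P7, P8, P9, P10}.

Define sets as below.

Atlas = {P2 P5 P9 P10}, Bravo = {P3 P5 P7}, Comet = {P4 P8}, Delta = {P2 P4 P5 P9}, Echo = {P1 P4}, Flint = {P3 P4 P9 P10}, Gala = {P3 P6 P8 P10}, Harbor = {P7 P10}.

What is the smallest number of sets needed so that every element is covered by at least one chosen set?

4

Delta and Echo and Gala and Harbor together: Delta ∪ Echo ∪ Gala ∪ Harbor = {P1, P2, P3, P4, P5, P6, P7, P8, P9, P10} — every element is covered.
No 3 of the 8 sets cover everything (all 56 combinations miss at least one element), so 4 is optimal.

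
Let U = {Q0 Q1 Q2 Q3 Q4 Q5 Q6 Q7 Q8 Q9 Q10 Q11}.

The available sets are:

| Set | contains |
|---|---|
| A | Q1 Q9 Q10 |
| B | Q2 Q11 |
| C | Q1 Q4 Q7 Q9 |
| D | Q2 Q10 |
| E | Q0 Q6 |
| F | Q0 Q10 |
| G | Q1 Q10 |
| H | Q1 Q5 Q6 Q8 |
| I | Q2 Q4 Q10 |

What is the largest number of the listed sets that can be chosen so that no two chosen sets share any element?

3

B, E, G are pairwise disjoint (B={Q2,Q11}; E={Q0,Q6}; G={Q1,Q10}).
Every remaining set overlaps one of these, and no 4 of the listed sets are pairwise disjoint, so 3 is the maximum.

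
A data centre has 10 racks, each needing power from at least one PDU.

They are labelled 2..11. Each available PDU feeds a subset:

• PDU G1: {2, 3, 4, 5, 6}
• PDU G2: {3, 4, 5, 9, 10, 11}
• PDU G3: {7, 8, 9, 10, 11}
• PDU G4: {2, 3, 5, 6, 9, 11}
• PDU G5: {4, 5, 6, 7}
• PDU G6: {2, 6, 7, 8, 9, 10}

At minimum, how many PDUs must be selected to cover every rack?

Take {G2, G6}. Their union is {2, 3, 4, 5, 6, 7, 8, 9, 10, 11}, which is all 10 racks.
No single PDU has all 10 racks (the largest, G2, has 6), so 2 is optimal.

2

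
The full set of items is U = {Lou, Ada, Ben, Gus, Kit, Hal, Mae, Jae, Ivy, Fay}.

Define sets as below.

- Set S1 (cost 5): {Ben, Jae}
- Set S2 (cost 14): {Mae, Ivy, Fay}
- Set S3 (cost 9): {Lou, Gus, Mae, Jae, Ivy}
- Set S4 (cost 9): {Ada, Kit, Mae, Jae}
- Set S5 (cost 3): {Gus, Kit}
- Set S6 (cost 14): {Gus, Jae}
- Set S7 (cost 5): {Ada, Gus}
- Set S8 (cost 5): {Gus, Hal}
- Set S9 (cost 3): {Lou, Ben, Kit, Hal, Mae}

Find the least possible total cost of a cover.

27

S1, S2, S7, S9 together cover every item (S1 ∪ S2 ∪ S7 ∪ S9 = {Lou, Ada, Ben, Gus, Kit, Hal, Mae, Jae, Ivy, Fay}); total cost 5 + 14 + 5 + 3 = 27.
The greedy pick S9, S7, S3, S2 costs 31; no covering selection beats 27.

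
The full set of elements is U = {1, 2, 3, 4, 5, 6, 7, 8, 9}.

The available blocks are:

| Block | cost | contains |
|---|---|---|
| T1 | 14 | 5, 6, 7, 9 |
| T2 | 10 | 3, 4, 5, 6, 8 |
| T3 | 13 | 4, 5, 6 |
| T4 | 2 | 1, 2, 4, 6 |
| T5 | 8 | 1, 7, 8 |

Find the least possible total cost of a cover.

26

T1, T2, T4 together cover every element (T1 ∪ T2 ∪ T4 = {1, 2, 3, 4, 5, 6, 7, 8, 9}); total cost 14 + 10 + 2 = 26.
No covering selection has total cost below 26.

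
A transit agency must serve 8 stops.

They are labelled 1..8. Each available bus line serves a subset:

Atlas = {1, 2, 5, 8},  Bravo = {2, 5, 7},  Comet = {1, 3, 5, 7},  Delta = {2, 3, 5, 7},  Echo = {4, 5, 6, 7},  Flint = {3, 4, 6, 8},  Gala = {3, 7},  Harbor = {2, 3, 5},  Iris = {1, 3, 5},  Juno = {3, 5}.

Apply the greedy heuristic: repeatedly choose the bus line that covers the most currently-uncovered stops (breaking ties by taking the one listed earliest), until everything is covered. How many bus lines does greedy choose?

Greedy: pick Atlas (covers 4 new) → pick Echo (covers 3 new) → pick Comet (covers 1 new). Total picks: 3.

3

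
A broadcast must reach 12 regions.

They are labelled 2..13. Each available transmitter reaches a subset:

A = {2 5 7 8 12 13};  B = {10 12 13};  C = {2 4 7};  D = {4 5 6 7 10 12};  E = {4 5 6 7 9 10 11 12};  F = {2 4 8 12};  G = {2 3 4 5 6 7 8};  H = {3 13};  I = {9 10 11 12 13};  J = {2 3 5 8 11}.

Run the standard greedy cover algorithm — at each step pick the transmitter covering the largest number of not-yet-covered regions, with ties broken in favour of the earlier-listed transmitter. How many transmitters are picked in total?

Greedy: pick E (covers 8 new) → pick A (covers 3 new) → pick G (covers 1 new). Total picks: 3.
(The true minimum cover uses only 2 transmitters, so greedy is not optimal here.)

3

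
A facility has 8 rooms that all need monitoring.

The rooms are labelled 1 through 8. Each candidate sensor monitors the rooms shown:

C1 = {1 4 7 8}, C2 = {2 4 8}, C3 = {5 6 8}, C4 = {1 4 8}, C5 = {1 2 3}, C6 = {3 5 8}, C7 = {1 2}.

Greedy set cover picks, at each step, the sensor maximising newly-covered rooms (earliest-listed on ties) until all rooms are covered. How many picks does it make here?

3

Greedy: pick C1 (covers 4 new) → pick C3 (covers 2 new) → pick C5 (covers 2 new). Total picks: 3.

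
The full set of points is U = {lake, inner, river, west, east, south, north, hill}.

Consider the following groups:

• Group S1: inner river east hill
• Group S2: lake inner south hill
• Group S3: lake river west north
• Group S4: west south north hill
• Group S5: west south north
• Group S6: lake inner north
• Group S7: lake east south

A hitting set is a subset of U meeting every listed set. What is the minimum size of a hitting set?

3

H = {east, south, north} meets every group (each contains at least one member of H), and |H| = 3.
No choice of 2 points meets every group, so 3 is the minimum.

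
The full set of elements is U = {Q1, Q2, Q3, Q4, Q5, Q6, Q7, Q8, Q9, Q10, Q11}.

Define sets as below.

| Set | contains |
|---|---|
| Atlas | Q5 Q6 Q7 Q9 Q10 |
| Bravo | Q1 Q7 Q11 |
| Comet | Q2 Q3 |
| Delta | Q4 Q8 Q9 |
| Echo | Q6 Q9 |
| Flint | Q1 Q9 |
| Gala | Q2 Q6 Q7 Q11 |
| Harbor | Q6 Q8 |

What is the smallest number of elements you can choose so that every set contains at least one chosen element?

The 4 elements {Q2, Q7, Q8, Q9} hit every set.
No choice of 3 elements meets every set, so 4 is the minimum.

4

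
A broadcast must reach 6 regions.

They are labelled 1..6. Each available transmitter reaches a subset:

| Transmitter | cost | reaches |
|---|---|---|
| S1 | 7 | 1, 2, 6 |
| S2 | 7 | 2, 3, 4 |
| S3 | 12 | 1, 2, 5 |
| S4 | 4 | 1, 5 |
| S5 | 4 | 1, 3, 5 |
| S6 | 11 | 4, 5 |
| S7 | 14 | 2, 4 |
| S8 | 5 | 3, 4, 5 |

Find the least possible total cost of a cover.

S1, S8 together cover every region (S1 ∪ S8 = {1, 2, 3, 4, 5, 6}); total cost 7 + 5 = 12.
The greedy pick S5, S1, S8 costs 16; no covering selection beats 12.

12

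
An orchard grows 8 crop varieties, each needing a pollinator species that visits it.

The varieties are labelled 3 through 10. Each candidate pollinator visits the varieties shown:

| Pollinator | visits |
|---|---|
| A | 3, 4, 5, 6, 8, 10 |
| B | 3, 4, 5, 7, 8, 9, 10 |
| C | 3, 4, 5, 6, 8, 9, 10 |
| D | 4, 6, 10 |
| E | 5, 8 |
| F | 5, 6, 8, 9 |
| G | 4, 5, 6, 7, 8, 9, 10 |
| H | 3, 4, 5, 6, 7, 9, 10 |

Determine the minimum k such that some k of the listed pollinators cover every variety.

A and B together: A ∪ B = {3, 4, 5, 6, 7, 8, 9, 10} — every variety is covered.
No single pollinator has all 8 varieties (the largest, B, has 7), so 2 is optimal.

2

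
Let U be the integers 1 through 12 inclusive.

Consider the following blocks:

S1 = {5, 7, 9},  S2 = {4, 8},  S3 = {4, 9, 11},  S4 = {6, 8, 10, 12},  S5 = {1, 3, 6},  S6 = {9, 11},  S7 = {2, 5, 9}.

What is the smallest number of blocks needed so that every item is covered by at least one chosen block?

5

S1 and S3 and S4 and S5 and S7 together: S1 ∪ S3 ∪ S4 ∪ S5 ∪ S7 = {1, 2, 3, 4, 5, 6, 7, 8, 9, 10, 11, 12} — every item is covered.
No 4 of the 7 blocks cover everything (all 35 combinations miss at least one item), so 5 is optimal.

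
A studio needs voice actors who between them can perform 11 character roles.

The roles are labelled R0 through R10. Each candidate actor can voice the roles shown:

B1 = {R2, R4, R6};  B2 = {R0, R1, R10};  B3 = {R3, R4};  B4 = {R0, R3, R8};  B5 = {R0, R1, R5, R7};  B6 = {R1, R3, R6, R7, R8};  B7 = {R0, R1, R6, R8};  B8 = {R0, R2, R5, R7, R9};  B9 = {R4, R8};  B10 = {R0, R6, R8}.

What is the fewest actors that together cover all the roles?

4

B2 and B3 and B8 and B10 together: B2 ∪ B3 ∪ B8 ∪ B10 = {R0, R1, R2, R3, R4, R5, R6, R7, R8, R9, R10} — every role is covered.
No 3 of the 10 actors cover everything (all 120 combinations miss at least one role), so 4 is optimal.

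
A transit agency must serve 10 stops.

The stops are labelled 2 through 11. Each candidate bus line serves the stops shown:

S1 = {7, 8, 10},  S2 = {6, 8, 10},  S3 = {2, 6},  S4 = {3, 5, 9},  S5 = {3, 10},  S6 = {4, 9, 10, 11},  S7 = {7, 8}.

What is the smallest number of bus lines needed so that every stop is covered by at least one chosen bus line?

4

Take {S1, S3, S4, S6}. Their union is {2, 3, 4, 5, 6, 7, 8, 9, 10, 11}, which is all 10 stops.
Only S6 contains 4, so S6 is forced; the remaining 6 stops need at least 3 more bus lines (each remaining bus line adds at most 2) — so at least 4 bus lines are needed, and 4 is optimal.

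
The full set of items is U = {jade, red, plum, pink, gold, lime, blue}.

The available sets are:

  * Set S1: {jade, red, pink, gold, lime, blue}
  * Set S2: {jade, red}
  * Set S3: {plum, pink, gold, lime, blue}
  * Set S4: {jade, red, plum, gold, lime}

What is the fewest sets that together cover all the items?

2

Take {S1, S3}. Their union is {jade, red, plum, pink, gold, lime, blue}, which is all 7 items.
No single set has all 7 items (the largest, S1, has 6), so 2 is optimal.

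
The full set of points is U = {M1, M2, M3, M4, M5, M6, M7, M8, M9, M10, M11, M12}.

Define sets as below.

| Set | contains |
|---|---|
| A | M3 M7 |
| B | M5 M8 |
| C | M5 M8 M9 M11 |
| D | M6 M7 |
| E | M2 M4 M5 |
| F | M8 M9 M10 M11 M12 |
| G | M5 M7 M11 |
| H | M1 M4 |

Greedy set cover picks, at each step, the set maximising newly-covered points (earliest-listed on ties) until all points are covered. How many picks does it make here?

Greedy: pick F (covers 5 new) → pick E (covers 3 new) → pick A (covers 2 new) → pick D (covers 1 new) → pick H (covers 1 new). Total picks: 5.

5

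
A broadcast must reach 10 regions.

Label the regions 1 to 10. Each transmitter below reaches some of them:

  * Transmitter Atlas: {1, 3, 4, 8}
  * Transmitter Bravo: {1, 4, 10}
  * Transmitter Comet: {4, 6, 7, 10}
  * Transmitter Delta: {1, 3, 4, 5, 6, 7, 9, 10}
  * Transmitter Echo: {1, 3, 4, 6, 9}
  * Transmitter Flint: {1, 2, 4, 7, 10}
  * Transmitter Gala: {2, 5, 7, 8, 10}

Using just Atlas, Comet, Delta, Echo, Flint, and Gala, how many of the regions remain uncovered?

Union of Atlas, Comet, Delta, Echo, Flint, Gala = {1, 2, 3, 4, 5, 6, 7, 8, 9, 10} — that's every region, so 0 are uncovered.

0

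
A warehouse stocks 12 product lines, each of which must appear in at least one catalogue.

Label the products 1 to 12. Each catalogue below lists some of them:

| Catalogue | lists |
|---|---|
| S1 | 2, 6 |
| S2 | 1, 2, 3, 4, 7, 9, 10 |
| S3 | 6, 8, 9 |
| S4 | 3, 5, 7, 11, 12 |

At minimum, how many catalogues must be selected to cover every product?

3

Take {S2, S3, S4}. Their union is {1, 2, 3, 4, 5, 6, 7, 8, 9, 10, 11, 12}, which is all 12 products.
Only S2 contains 1, so S2 is forced; the remaining 5 products need at least 2 more catalogues (each remaining catalogue adds at most 3) — so at least 3 catalogues are needed, and 3 is optimal.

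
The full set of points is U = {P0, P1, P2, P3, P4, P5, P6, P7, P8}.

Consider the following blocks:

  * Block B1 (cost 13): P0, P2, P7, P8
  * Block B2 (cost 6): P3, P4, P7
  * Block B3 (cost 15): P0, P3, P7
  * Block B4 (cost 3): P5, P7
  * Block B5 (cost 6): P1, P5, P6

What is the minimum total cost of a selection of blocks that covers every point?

B1, B2, B5 together cover every point (B1 ∪ B2 ∪ B5 = {P0, P1, P2, P3, P4, P5, P6, P7, P8}); total cost 13 + 6 + 6 = 25.
The greedy pick B4, B2, B5, B1 costs 28; no covering selection beats 25.

25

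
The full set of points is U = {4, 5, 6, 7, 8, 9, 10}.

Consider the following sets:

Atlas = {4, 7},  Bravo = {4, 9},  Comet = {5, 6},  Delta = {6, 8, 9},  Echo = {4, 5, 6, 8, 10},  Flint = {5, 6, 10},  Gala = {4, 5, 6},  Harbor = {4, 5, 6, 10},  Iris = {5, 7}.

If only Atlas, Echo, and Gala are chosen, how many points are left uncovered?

Union of Atlas, Echo, Gala = {4, 5, 6, 7, 8, 10}.
Not covered: 9 — 1 point.

1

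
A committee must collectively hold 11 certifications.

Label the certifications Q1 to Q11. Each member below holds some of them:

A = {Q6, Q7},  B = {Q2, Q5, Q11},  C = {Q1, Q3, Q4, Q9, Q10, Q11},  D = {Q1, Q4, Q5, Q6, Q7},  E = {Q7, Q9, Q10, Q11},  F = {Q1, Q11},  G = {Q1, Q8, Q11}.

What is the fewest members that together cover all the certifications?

Take {A, B, C, G}. Their union is {Q1, Q2, Q3, Q4, Q5, Q6, Q7, Q8, Q9, Q10, Q11}, which is all 11 certifications.
No 3 of the 7 members cover everything (all 35 combinations miss at least one certification), so 4 is optimal.

4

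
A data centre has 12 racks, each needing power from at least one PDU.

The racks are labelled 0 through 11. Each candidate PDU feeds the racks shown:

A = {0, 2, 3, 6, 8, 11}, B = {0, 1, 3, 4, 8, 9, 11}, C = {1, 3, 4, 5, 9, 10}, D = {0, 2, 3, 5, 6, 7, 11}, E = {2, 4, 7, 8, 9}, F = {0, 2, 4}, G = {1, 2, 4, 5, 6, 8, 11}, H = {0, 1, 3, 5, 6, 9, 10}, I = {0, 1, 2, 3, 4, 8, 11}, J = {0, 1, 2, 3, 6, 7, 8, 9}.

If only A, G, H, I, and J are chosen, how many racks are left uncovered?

Union of A, G, H, I, J = {0, 1, 2, 3, 4, 5, 6, 7, 8, 9, 10, 11} — that's every rack, so 0 are uncovered.

0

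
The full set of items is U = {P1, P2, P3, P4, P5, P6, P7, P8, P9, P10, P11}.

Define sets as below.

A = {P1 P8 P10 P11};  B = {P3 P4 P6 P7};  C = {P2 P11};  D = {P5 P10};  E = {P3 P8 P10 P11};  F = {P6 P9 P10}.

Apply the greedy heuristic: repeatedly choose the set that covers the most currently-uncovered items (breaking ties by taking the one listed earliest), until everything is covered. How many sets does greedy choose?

Greedy: pick A (covers 4 new) → pick B (covers 4 new) → pick C (covers 1 new) → pick D (covers 1 new) → pick F (covers 1 new). Total picks: 5.

5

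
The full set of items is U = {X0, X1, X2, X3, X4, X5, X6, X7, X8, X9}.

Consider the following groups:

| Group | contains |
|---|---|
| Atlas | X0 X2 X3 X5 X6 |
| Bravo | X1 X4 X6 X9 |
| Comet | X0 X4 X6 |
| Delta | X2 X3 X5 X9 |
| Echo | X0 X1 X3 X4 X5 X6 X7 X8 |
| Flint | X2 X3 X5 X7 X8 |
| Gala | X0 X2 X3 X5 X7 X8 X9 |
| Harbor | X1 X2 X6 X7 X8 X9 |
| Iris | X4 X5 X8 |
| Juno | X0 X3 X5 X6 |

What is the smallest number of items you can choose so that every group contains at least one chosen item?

2

Take H = {X5, X6}. Each listed group contains at least one of these, so H is a hitting set of size 2.
The groups Comet, Delta are pairwise disjoint, so any hitting set needs a separate item for each — at least 2. Hence 2 is optimal.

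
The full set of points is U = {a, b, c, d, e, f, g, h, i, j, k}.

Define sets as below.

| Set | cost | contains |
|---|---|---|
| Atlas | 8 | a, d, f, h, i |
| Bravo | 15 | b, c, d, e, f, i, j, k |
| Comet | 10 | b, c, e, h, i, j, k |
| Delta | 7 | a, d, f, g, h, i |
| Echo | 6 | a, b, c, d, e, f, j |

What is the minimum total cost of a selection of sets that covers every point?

17

Comet, Delta together cover every point (Comet ∪ Delta = {a, b, c, d, e, f, g, h, i, j, k}); total cost 10 + 7 = 17.
The greedy pick Echo, Delta, Comet costs 23; no covering selection beats 17.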